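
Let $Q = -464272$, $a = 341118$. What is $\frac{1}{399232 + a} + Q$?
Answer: $- \frac{343723775199}{740350} \approx -4.6427 \cdot 10^{5}$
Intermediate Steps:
$\frac{1}{399232 + a} + Q = \frac{1}{399232 + 341118} - 464272 = \frac{1}{740350} - 464272 = - \frac{343723775199}{740350}$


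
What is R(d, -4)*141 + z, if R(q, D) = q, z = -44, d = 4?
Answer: 520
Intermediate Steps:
R(d, -4)*141 + z = 4*141 - 44 = 564 - 44 = 520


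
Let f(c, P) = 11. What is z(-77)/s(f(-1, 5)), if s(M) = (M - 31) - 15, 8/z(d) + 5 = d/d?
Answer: 2/35 ≈ 0.057143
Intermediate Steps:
z(d) = -2 (z(d) = 8/(-5 + d/d) = 8/(-5 + 1) = 8/(-4) = 8*(-¼) = -2)
s(M) = -46 + M (s(M) = (-31 + M) - 15 = -46 + M)
z(-77)/s(f(-1, 5)) = -2/(-46 + 11) = -2/(-35) = -2*(-1/35) = 2/35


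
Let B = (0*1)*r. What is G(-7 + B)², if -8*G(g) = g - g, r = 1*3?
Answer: 0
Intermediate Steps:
r = 3
B = 0 (B = (0*1)*3 = 0*3 = 0)
G(g) = 0 (G(g) = -(g - g)/8 = -⅛*0 = 0)
G(-7 + B)² = 0² = 0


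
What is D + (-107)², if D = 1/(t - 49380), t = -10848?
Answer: 689550371/60228 ≈ 11449.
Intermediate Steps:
D = -1/60228 (D = 1/(-10848 - 49380) = 1/(-60228) = -1/60228 ≈ -1.6604e-5)
D + (-107)² = -1/60228 + (-107)² = -1/60228 + 11449 = 689550371/60228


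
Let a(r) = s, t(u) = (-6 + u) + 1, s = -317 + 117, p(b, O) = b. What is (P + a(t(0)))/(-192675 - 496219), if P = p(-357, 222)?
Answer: 557/688894 ≈ 0.00080854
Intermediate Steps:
P = -357
s = -200
t(u) = -5 + u
a(r) = -200
(P + a(t(0)))/(-192675 - 496219) = (-357 - 200)/(-192675 - 496219) = -557/(-688894) = -557*(-1/688894) = 557/688894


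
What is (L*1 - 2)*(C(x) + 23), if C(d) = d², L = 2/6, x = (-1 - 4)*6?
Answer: -4615/3 ≈ -1538.3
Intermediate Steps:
x = -30 (x = -5*6 = -30)
L = ⅓ (L = 2*(⅙) = ⅓ ≈ 0.33333)
(L*1 - 2)*(C(x) + 23) = ((⅓)*1 - 2)*((-30)² + 23) = (⅓ - 2)*(900 + 23) = -5/3*923 = -4615/3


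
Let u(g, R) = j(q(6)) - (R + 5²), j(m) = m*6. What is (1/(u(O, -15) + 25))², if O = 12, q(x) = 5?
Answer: 1/2025 ≈ 0.00049383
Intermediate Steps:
j(m) = 6*m
u(g, R) = 5 - R (u(g, R) = 6*5 - (R + 5²) = 30 - (R + 25) = 30 - (25 + R) = 30 + (-25 - R) = 5 - R)
(1/(u(O, -15) + 25))² = (1/((5 - 1*(-15)) + 25))² = (1/((5 + 15) + 25))² = (1/(20 + 25))² = (1/45)² = 1/2025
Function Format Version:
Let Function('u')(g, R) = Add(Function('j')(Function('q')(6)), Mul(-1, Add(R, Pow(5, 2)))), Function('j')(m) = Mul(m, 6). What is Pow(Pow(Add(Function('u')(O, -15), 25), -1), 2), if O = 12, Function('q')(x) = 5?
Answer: Rational(1, 2025) ≈ 0.00049383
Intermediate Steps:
Function('j')(m) = Mul(6, m)
Function('u')(g, R) = Add(5, Mul(-1, R)) (Function('u')(g, R) = Add(Mul(6, 5), Mul(-1, Add(R, Pow(5, 2)))) = Add(30, Mul(-1, Add(R, 25))) = Add(30, Mul(-1, Add(25, R))) = Add(30, Add(-25, Mul(-1, R))) = Add(5, Mul(-1, R)))
Pow(Pow(Add(Function('u')(O, -15), 25), -1), 2) = Pow(Pow(Add(Add(5, Mul(-1, -15)), 25), -1), 2) = Pow(Pow(Add(Add(5, 15), 25), -1), 2) = Pow(Pow(Add(20, 25), -1), 2) = Pow(Pow(45, -1), 2) = Pow(Rational(1, 45), 2) = Rational(1, 2025)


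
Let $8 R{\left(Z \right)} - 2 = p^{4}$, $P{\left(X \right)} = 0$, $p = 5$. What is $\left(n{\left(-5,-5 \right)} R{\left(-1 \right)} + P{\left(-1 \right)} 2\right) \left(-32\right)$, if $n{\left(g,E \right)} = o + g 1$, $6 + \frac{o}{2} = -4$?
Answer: $62700$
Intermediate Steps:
$o = -20$ ($o = -12 + 2 \left(-4\right) = -12 - 8 = -20$)
$R{\left(Z \right)} = \frac{627}{8}$ ($R{\left(Z \right)} = \frac{1}{4} + \frac{5^{4}}{8} = \frac{1}{4} + \frac{1}{8} \cdot 625 = \frac{1}{4} + \frac{625}{8} = \frac{627}{8}$)
$n{\left(g,E \right)} = -20 + g$ ($n{\left(g,E \right)} = -20 + g 1 = -20 + g$)
$\left(n{\left(-5,-5 \right)} R{\left(-1 \right)} + P{\left(-1 \right)} 2\right) \left(-32\right) = \left(\left(-20 - 5\right) \frac{627}{8} + 0 \cdot 2\right) \left(-32\right) = \left(\left(-25\right) \frac{627}{8} + 0\right) \left(-32\right) = \left(- \frac{15675}{8} + 0\right) \left(-32\right) = \left(- \frac{15675}{8}\right) \left(-32\right) = 62700$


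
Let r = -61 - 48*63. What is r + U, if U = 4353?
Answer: 1268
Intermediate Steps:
r = -3085 (r = -61 - 3024 = -3085)
r + U = -3085 + 4353 = 1268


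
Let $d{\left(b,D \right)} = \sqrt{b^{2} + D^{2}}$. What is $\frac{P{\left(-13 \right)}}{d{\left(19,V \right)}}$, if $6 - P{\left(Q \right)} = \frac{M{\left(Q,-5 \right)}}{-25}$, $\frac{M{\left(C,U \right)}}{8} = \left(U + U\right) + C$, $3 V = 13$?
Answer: $- \frac{51 \sqrt{3418}}{42725} \approx -0.069787$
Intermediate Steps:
$V = \frac{13}{3}$ ($V = \frac{1}{3} \cdot 13 = \frac{13}{3} \approx 4.3333$)
$M{\left(C,U \right)} = 8 C + 16 U$ ($M{\left(C,U \right)} = 8 \left(\left(U + U\right) + C\right) = 8 \left(2 U + C\right) = 8 \left(C + 2 U\right) = 8 C + 16 U$)
$P{\left(Q \right)} = \frac{14}{5} + \frac{8 Q}{25}$ ($P{\left(Q \right)} = 6 - \frac{8 Q + 16 \left(-5\right)}{-25} = 6 - \left(8 Q - 80\right) \left(- \frac{1}{25}\right) = 6 - \left(-80 + 8 Q\right) \left(- \frac{1}{25}\right) = 6 - \left(\frac{16}{5} - \frac{8 Q}{25}\right) = 6 + \left(- \frac{16}{5} + \frac{8 Q}{25}\right) = \frac{14}{5} + \frac{8 Q}{25}$)
$d{\left(b,D \right)} = \sqrt{D^{2} + b^{2}}$
$\frac{P{\left(-13 \right)}}{d{\left(19,V \right)}} = \frac{\frac{14}{5} + \frac{8}{25} \left(-13\right)}{\sqrt{\left(\frac{13}{3}\right)^{2} + 19^{2}}} = \frac{\frac{14}{5} - \frac{104}{25}}{\sqrt{\frac{169}{9} + 361}} = - \frac{34}{25 \sqrt{\frac{3418}{9}}} = - \frac{34}{25 \frac{\sqrt{3418}}{3}} = - \frac{34 \frac{3 \sqrt{3418}}{3418}}{25} = - \frac{51 \sqrt{3418}}{42725}$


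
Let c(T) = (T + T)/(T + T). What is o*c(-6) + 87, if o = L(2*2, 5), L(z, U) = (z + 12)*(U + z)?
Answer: 231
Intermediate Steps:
L(z, U) = (12 + z)*(U + z)
o = 144 (o = (2*2)² + 12*5 + 12*(2*2) + 5*(2*2) = 4² + 60 + 12*4 + 5*4 = 16 + 60 + 48 + 20 = 144)
c(T) = 1 (c(T) = (2*T)/((2*T)) = (2*T)*(1/(2*T)) = 1)
o*c(-6) + 87 = 144*1 + 87 = 144 + 87 = 231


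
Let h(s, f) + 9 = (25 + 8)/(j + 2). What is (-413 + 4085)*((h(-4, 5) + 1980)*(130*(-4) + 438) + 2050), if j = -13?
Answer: -585045072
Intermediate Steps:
h(s, f) = -12 (h(s, f) = -9 + (25 + 8)/(-13 + 2) = -9 + 33/(-11) = -9 + 33*(-1/11) = -9 - 3 = -12)
(-413 + 4085)*((h(-4, 5) + 1980)*(130*(-4) + 438) + 2050) = (-413 + 4085)*((-12 + 1980)*(130*(-4) + 438) + 2050) = 3672*(1968*(-520 + 438) + 2050) = 3672*(1968*(-82) + 2050) = 3672*(-161376 + 2050) = 3672*(-159326) = -585045072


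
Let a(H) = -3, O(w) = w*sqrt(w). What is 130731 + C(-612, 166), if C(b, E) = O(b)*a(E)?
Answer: 130731 + 11016*I*sqrt(17) ≈ 1.3073e+5 + 45420.0*I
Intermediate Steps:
O(w) = w**(3/2)
C(b, E) = -3*b**(3/2) (C(b, E) = b**(3/2)*(-3) = -3*b**(3/2))
130731 + C(-612, 166) = 130731 - (-11016)*I*sqrt(17) = 130731 + 11016*I*sqrt(17)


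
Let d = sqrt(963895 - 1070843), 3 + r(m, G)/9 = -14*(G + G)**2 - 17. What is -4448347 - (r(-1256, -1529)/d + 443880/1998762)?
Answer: -1481864565049/333127 - 589136022*I*sqrt(26737)/26737 ≈ -4.4483e+6 - 3.603e+6*I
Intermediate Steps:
r(m, G) = -180 - 504*G**2 (r(m, G) = -27 + 9*(-14*(G + G)**2 - 17) = -27 + 9*(-14*4*G**2 - 17) = -27 + 9*(-56*G**2 - 17) = -27 + 9*(-17 - 56*G**2) = -27 + (-153 - 504*G**2) = -180 - 504*G**2)
d = 2*I*sqrt(26737) (d = sqrt(-106948) = 2*I*sqrt(26737) ≈ 327.03*I)
-4448347 - (r(-1256, -1529)/d + 443880/1998762) = -4448347 - ((-180 - 504*(-1529)**2)/((2*I*sqrt(26737))) + 443880/1998762) = -4448347 - ((-180 - 504*2337841)*(-I*sqrt(26737)/53474) + 443880*(1/1998762)) = -4448347 - ((-180 - 1178271864)*(-I*sqrt(26737)/53474) + 73980/333127) = -4448347 - (-(-589136022)*I*sqrt(26737)/26737 + 73980/333127) = -4448347 - (589136022*I*sqrt(26737)/26737 + 73980/333127) = -4448347 - (73980/333127 + 589136022*I*sqrt(26737)/26737) = -4448347 + (-73980/333127 - 589136022*I*sqrt(26737)/26737) = -1481864565049/333127 - 589136022*I*sqrt(26737)/26737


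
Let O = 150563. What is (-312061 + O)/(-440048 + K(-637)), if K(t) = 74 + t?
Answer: 161498/440611 ≈ 0.36653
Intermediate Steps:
(-312061 + O)/(-440048 + K(-637)) = (-312061 + 150563)/(-440048 + (74 - 637)) = -161498/(-440048 - 563) = -161498/(-440611) = -161498*(-1/440611) = 161498/440611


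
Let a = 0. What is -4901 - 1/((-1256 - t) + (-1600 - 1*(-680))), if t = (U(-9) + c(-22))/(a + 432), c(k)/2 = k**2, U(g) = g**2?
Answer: -4612237549/941081 ≈ -4901.0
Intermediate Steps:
c(k) = 2*k**2
t = 1049/432 (t = ((-9)**2 + 2*(-22)**2)/(0 + 432) = (81 + 2*484)/432 = (81 + 968)*(1/432) = 1049*(1/432) = 1049/432 ≈ 2.4282)
-4901 - 1/((-1256 - t) + (-1600 - 1*(-680))) = -4901 - 1/((-1256 - 1*1049/432) + (-1600 - 1*(-680))) = -4901 - 1/((-1256 - 1049/432) + (-1600 + 680)) = -4901 - 1/(-543641/432 - 920) = -4901 - 1/(-941081/432) = -4901 - 1*(-432/941081) = -4901 + 432/941081 = -4612237549/941081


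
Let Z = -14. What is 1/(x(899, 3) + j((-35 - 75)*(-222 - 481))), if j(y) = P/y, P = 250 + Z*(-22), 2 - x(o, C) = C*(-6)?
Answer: 38665/773579 ≈ 0.049982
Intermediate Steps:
x(o, C) = 2 + 6*C (x(o, C) = 2 - C*(-6) = 2 - (-6)*C = 2 + 6*C)
P = 558 (P = 250 - 14*(-22) = 250 + 308 = 558)
j(y) = 558/y
1/(x(899, 3) + j((-35 - 75)*(-222 - 481))) = 1/((2 + 6*3) + 558/(((-35 - 75)*(-222 - 481)))) = 1/((2 + 18) + 558/((-110*(-703)))) = 1/(20 + 558/77330) = 1/(20 + 558*(1/77330)) = 1/(20 + 279/38665) = 1/(773579/38665) = 38665/773579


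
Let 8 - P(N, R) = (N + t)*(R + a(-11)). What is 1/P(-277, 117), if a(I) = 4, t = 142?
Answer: 1/16343 ≈ 6.1188e-5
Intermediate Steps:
P(N, R) = 8 - (4 + R)*(142 + N) (P(N, R) = 8 - (N + 142)*(R + 4) = 8 - (142 + N)*(4 + R) = 8 - (4 + R)*(142 + N))
1/P(-277, 117) = 1/(-560 - 142*117 - 4*(-277) - 1*(-277)*117) = 1/(-560 - 16614 + 1108 + 32409) = 1/16343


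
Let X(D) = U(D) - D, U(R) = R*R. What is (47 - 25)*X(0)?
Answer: 0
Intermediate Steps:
U(R) = R**2
X(D) = D**2 - D
(47 - 25)*X(0) = (47 - 25)*(0*(-1 + 0)) = 22*(0*(-1)) = 22*0 = 0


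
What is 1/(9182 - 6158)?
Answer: 1/3024 ≈ 0.00033069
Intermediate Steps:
1/(9182 - 6158) = 1/3024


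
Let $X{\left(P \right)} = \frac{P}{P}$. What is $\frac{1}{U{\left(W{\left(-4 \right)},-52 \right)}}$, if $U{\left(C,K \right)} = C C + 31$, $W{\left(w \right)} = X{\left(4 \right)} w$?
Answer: $\frac{1}{47} \approx 0.021277$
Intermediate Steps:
$X{\left(P \right)} = 1$
$W{\left(w \right)} = w$ ($W{\left(w \right)} = 1 w = w$)
$U{\left(C,K \right)} = 31 + C^{2}$ ($U{\left(C,K \right)} = C^{2} + 31 = 31 + C^{2}$)
$\frac{1}{U{\left(W{\left(-4 \right)},-52 \right)}} = \frac{1}{31 + \left(-4\right)^{2}} = \frac{1}{31 + 16} = \frac{1}{47}$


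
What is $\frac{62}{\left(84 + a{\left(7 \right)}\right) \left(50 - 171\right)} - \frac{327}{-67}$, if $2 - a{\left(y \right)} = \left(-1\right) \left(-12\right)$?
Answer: $\frac{1461902}{299959} \approx 4.8737$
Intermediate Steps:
$a{\left(y \right)} = -10$ ($a{\left(y \right)} = 2 - \left(-1\right) \left(-12\right) = 2 - 12 = -10$)
$\frac{62}{\left(84 + a{\left(7 \right)}\right) \left(50 - 171\right)} - \frac{327}{-67} = \frac{62}{\left(84 - 10\right) \left(50 - 171\right)} - \frac{327}{-67} = \frac{62}{74 \left(-121\right)} - - \frac{327}{67} = \frac{62}{-8954} + \frac{327}{67} = 62 \left(- \frac{1}{8954}\right) + \frac{327}{67} = - \frac{31}{4477} + \frac{327}{67} = \frac{1461902}{299959}$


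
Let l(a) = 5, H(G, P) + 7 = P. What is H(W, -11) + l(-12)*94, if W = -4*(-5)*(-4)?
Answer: 452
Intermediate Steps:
W = -80 (W = 20*(-4) = -80)
H(G, P) = -7 + P
H(W, -11) + l(-12)*94 = (-7 - 11) + 5*94 = -18 + 470 = 452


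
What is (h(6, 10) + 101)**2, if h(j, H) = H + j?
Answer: 13689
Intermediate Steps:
(h(6, 10) + 101)**2 = ((10 + 6) + 101)**2 = (16 + 101)**2 = 117**2 = 13689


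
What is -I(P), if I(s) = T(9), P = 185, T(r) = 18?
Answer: -18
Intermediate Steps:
I(s) = 18
-I(P) = -1*18 = -18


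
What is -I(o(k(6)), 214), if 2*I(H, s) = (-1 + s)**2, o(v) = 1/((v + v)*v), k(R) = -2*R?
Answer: -45369/2 ≈ -22685.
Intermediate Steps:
o(v) = 1/(2*v**2) (o(v) = 1/(((2*v))*v) = (1/(2*v))/v = 1/(2*v**2))
I(H, s) = (-1 + s)**2/2
-I(o(k(6)), 214) = -(-1 + 214)**2/2 = -213**2/2 = -45369/2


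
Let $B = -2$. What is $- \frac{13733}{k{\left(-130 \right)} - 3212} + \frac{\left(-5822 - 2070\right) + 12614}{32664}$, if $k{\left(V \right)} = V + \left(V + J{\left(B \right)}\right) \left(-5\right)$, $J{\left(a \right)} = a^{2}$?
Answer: $\frac{19224199}{3691032} \approx 5.2084$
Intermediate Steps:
$k{\left(V \right)} = -20 - 4 V$ ($k{\left(V \right)} = V + \left(V + \left(-2\right)^{2}\right) \left(-5\right) = V + \left(V + 4\right) \left(-5\right) = V + \left(4 + V\right) \left(-5\right) = V - \left(20 + 5 V\right) = -20 - 4 V$)
$- \frac{13733}{k{\left(-130 \right)} - 3212} + \frac{\left(-5822 - 2070\right) + 12614}{32664} = - \frac{13733}{\left(-20 - -520\right) - 3212} + \frac{\left(-5822 - 2070\right) + 12614}{32664} = - \frac{13733}{\left(-20 + 520\right) - 3212} + \left(-7892 + 12614\right) \frac{1}{32664} = - \frac{13733}{500 - 3212} + 4722 \cdot \frac{1}{32664} = - \frac{13733}{-2712} + \frac{787}{5444} = \left(-13733\right) \left(- \frac{1}{2712}\right) + \frac{787}{5444} = \frac{13733}{2712} + \frac{787}{5444} = \frac{19224199}{3691032}$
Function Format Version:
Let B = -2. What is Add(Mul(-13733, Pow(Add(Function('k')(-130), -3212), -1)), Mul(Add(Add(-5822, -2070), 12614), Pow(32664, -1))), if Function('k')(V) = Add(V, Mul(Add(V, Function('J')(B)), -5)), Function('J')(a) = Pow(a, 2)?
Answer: Rational(19224199, 3691032) ≈ 5.2084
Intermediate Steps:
Function('k')(V) = Add(-20, Mul(-4, V)) (Function('k')(V) = Add(V, Mul(Add(V, Pow(-2, 2)), -5)) = Add(V, Mul(Add(V, 4), -5)) = Add(V, Mul(Add(4, V), -5)) = Add(V, Add(-20, Mul(-5, V))) = Add(-20, Mul(-4, V)))
Add(Mul(-13733, Pow(Add(Function('k')(-130), -3212), -1)), Mul(Add(Add(-5822, -2070), 12614), Pow(32664, -1))) = Add(Mul(-13733, Pow(Add(Add(-20, Mul(-4, -130)), -3212), -1)), Mul(Add(Add(-5822, -2070), 12614), Pow(32664, -1))) = Add(Mul(-13733, Pow(Add(Add(-20, 520), -3212), -1)), Mul(Add(-7892, 12614), Rational(1, 32664))) = Add(Mul(-13733, Pow(Add(500, -3212), -1)), Mul(4722, Rational(1, 32664))) = Add(Mul(-13733, Pow(-2712, -1)), Rational(787, 5444)) = Add(Mul(-13733, Rational(-1, 2712)), Rational(787, 5444)) = Add(Rational(13733, 2712), Rational(787, 5444)) = Rational(19224199, 3691032)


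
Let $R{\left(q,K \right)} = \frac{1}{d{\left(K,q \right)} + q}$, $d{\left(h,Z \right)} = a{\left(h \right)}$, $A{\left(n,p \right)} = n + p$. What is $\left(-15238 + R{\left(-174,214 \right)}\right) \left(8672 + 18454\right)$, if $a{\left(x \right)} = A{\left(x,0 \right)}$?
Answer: $- \frac{8266906197}{20} \approx -4.1335 \cdot 10^{8}$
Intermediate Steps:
$a{\left(x \right)} = x$ ($a{\left(x \right)} = x + 0 = x$)
$d{\left(h,Z \right)} = h$
$R{\left(q,K \right)} = \frac{1}{K + q}$
$\left(-15238 + R{\left(-174,214 \right)}\right) \left(8672 + 18454\right) = \left(-15238 + \frac{1}{214 - 174}\right) \left(8672 + 18454\right) = \left(-15238 + \frac{1}{40}\right) 27126 = \left(- \frac{609519}{40}\right) 27126 = - \frac{8266906197}{20}$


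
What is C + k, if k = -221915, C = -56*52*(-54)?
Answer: -64667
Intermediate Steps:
C = 157248 (C = -2912*(-54) = 157248)
C + k = 157248 - 221915 = -64667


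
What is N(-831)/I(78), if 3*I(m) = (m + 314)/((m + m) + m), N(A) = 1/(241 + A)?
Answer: -351/115640 ≈ -0.0030353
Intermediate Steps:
I(m) = (314 + m)/(9*m) (I(m) = ((m + 314)/((m + m) + m))/3 = ((314 + m)/(2*m + m))/3 = ((314 + m)/((3*m)))/3 = ((314 + m)*(1/(3*m)))/3 = ((314 + m)/(3*m))/3 = (314 + m)/(9*m))
N(-831)/I(78) = 1/((241 - 831)*(((1/9)*(314 + 78)/78))) = 1/((-590)*(((1/9)*(1/78)*392))) = -1/(590*196/351) = -1/590*351/196 = -351/115640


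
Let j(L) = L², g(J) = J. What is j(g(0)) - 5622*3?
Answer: -16866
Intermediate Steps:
j(g(0)) - 5622*3 = 0² - 5622*3 = 0 - 1*16866 = 0 - 16866 = -16866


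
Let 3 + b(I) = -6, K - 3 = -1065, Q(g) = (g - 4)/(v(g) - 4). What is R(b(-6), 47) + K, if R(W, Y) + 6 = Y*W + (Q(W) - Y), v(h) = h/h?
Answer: -4601/3 ≈ -1533.7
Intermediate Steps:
v(h) = 1
Q(g) = 4/3 - g/3 (Q(g) = (g - 4)/(1 - 4) = (-4 + g)/(-3) = (-4 + g)*(-⅓) = 4/3 - g/3)
K = -1062 (K = 3 - 1065 = -1062)
b(I) = -9 (b(I) = -3 - 6 = -9)
R(W, Y) = -14/3 - Y - W/3 + W*Y (R(W, Y) = -6 + (Y*W + ((4/3 - W/3) - Y)) = -6 + (W*Y + (4/3 - Y - W/3)) = -6 + (4/3 - Y - W/3 + W*Y) = -14/3 - Y - W/3 + W*Y)
R(b(-6), 47) + K = (-14/3 - 1*47 - ⅓*(-9) - 9*47) - 1062 = (-14/3 - 47 + 3 - 423) - 1062 = -1415/3 - 1062 = -4601/3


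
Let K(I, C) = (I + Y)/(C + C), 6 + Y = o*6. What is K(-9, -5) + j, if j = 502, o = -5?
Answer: 1013/2 ≈ 506.50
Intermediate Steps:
Y = -36 (Y = -6 - 5*6 = -6 - 30 = -36)
K(I, C) = (-36 + I)/(2*C) (K(I, C) = (I - 36)/(C + C) = (-36 + I)/((2*C)) = (-36 + I)*(1/(2*C)) = (-36 + I)/(2*C))
K(-9, -5) + j = (½)*(-36 - 9)/(-5) + 502 = (½)*(-⅕)*(-45) + 502 = 9/2 + 502 = 1013/2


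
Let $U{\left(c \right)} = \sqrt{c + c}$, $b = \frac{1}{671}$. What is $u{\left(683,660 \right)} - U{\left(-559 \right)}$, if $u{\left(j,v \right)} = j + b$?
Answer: $\frac{458294}{671} - i \sqrt{1118} \approx 683.0 - 33.437 i$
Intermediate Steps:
$b = \frac{1}{671} \approx 0.0014903$
$U{\left(c \right)} = \sqrt{2} \sqrt{c}$ ($U{\left(c \right)} = \sqrt{2 c} = \sqrt{2} \sqrt{c}$)
$u{\left(j,v \right)} = \frac{1}{671} + j$ ($u{\left(j,v \right)} = j + \frac{1}{671} = \frac{1}{671} + j$)
$u{\left(683,660 \right)} - U{\left(-559 \right)} = \left(\frac{1}{671} + 683\right) - \sqrt{2} \sqrt{-559} = \frac{458294}{671} - \sqrt{2} i \sqrt{559} = \frac{458294}{671} - i \sqrt{1118}$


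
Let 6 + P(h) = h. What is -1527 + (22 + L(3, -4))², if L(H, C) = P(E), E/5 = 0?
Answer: -1271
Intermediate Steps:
E = 0 (E = 5*0 = 0)
P(h) = -6 + h
L(H, C) = -6 (L(H, C) = -6 + 0 = -6)
-1527 + (22 + L(3, -4))² = -1527 + (22 - 6)² = -1527 + 16² = -1527 + 256 = -1271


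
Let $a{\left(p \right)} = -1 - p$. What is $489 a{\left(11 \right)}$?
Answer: $-5868$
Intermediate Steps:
$489 a{\left(11 \right)} = 489 \left(-1 - 11\right) = 489 \left(-12\right) = -5868$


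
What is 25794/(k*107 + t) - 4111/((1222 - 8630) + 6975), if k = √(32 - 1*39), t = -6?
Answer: (-11144136*I + 439877*√7)/(433*(6*I + 107*√7)) ≈ 7.564 - 91.073*I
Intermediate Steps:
k = I*√7 (k = √(32 - 39) = √(-7) = I*√7 ≈ 2.6458*I)
25794/(k*107 + t) - 4111/((1222 - 8630) + 6975) = 25794/((I*√7)*107 - 6) - 4111/((1222 - 8630) + 6975) = 25794/(107*I*√7 - 6) - 4111/(-7408 + 6975) = 25794/(-6 + 107*I*√7) - 4111/(-433) = 25794/(-6 + 107*I*√7) - 4111*(-1/433) = 25794/(-6 + 107*I*√7) + 4111/433 = 4111/433 + 25794/(-6 + 107*I*√7)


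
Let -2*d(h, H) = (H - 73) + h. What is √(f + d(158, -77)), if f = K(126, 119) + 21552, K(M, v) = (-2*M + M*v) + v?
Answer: √36409 ≈ 190.81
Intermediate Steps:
d(h, H) = 73/2 - H/2 - h/2 (d(h, H) = -((H - 73) + h)/2 = -((-73 + H) + h)/2 = -(-73 + H + h)/2 = 73/2 - H/2 - h/2)
K(M, v) = v - 2*M + M*v
f = 36413 (f = (119 - 2*126 + 126*119) + 21552 = (119 - 252 + 14994) + 21552 = 14861 + 21552 = 36413)
√(f + d(158, -77)) = √(36413 + (73/2 - ½*(-77) - ½*158)) = √(36413 + (73/2 + 77/2 - 79)) = √(36413 - 4) = √36409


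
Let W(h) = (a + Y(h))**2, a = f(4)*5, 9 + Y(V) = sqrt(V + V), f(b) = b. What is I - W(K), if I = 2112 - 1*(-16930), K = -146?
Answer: 19213 - 44*I*sqrt(73) ≈ 19213.0 - 375.94*I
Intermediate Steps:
Y(V) = -9 + sqrt(2)*sqrt(V) (Y(V) = -9 + sqrt(V + V) = -9 + sqrt(2*V) = -9 + sqrt(2)*sqrt(V))
I = 19042 (I = 2112 + 16930 = 19042)
a = 20 (a = 4*5 = 20)
W(h) = (11 + sqrt(2)*sqrt(h))**2 (W(h) = (20 + (-9 + sqrt(2)*sqrt(h)))**2 = (11 + sqrt(2)*sqrt(h))**2)
I - W(K) = 19042 - (11 + sqrt(2)*sqrt(-146))**2 = 19042 - (11 + sqrt(2)*(I*sqrt(146)))**2 = 19042 - (11 + 2*I*sqrt(73))**2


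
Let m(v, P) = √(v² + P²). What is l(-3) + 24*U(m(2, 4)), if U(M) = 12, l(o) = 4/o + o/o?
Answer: 863/3 ≈ 287.67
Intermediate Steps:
m(v, P) = √(P² + v²)
l(o) = 1 + 4/o (l(o) = 4/o + 1 = 1 + 4/o)
l(-3) + 24*U(m(2, 4)) = (4 - 3)/(-3) + 24*12 = -⅓*1 + 288 = -⅓ + 288 = 863/3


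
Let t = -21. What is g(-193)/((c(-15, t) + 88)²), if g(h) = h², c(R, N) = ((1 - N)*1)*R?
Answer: 37249/58564 ≈ 0.63604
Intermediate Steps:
c(R, N) = R*(1 - N) (c(R, N) = (1 - N)*R = R*(1 - N))
g(-193)/((c(-15, t) + 88)²) = (-193)²/((-15*(1 - 1*(-21)) + 88)²) = 37249/((-15*(1 + 21) + 88)²) = 37249/((-15*22 + 88)²) = 37249/((-330 + 88)²) = 37249/((-242)²) = 37249/58564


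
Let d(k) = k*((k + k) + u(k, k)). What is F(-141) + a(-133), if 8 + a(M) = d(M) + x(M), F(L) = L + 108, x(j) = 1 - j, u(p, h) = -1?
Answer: 35604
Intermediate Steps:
F(L) = 108 + L
d(k) = k*(-1 + 2*k) (d(k) = k*((k + k) - 1) = k*(2*k - 1) = k*(-1 + 2*k))
a(M) = -7 - M + M*(-1 + 2*M) (a(M) = -8 + (M*(-1 + 2*M) + (1 - M)) = -8 + (1 - M + M*(-1 + 2*M)) = -7 - M + M*(-1 + 2*M))
F(-141) + a(-133) = (108 - 141) + (-7 - 1*(-133) - 133*(-1 + 2*(-133))) = -33 + (-7 + 133 - 133*(-1 - 266)) = -33 + (-7 + 133 - 133*(-267)) = -33 + (-7 + 133 + 35511) = -33 + 35637 = 35604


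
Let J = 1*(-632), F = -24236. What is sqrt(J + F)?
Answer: 2*I*sqrt(6217) ≈ 157.7*I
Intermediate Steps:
J = -632
sqrt(J + F) = sqrt(-632 - 24236) = sqrt(-24868) = 2*I*sqrt(6217)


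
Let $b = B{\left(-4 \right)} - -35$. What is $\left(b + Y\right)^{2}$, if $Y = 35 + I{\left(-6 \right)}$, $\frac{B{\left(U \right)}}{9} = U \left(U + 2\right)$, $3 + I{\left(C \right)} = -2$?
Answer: $18769$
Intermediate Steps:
$I{\left(C \right)} = -5$ ($I{\left(C \right)} = -3 - 2 = -5$)
$B{\left(U \right)} = 9 U \left(2 + U\right)$ ($B{\left(U \right)} = 9 U \left(U + 2\right) = 9 U \left(2 + U\right)$)
$b = 107$ ($b = 9 \left(-4\right) \left(2 - 4\right) - -35 = 9 \left(-4\right) \left(-2\right) + 35 = 72 + 35 = 107$)
$Y = 30$ ($Y = 35 - 5 = 30$)
$\left(b + Y\right)^{2} = \left(107 + 30\right)^{2} = 137^{2} = 18769$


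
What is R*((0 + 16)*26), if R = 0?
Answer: 0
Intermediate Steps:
R*((0 + 16)*26) = 0*((0 + 16)*26) = 0*(16*26) = 0*416 = 0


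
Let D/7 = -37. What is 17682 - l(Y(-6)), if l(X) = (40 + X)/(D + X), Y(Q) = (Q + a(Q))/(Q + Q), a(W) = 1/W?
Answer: 329082619/18611 ≈ 17682.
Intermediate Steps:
D = -259 (D = 7*(-37) = -259)
Y(Q) = (Q + 1/Q)/(2*Q) (Y(Q) = (Q + 1/Q)/(Q + Q) = (Q + 1/Q)/((2*Q)) = (Q + 1/Q)*(1/(2*Q)) = (Q + 1/Q)/(2*Q))
l(X) = (40 + X)/(-259 + X)
17682 - l(Y(-6)) = 17682 - (40 + (½)*(1 + (-6)²)/(-6)²)/(-259 + (½)*(1 + (-6)²)/(-6)²) = 17682 - (40 + (½)*(1/36)*(1 + 36))/(-259 + (½)*(1/36)*(1 + 36)) = 17682 - (40 + (½)*(1/36)*37)/(-259 + (½)*(1/36)*37) = 17682 - (40 + 37/72)/(-259 + 37/72) = 17682 - 2917/((-18611/72)*72) = 17682 - (-72)*2917/(18611*72) = 17682 - 1*(-2917/18611) = 17682 + 2917/18611 = 329082619/18611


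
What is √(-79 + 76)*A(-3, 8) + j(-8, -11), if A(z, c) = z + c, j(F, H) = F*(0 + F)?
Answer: 64 + 5*I*√3 ≈ 64.0 + 8.6602*I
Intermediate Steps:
j(F, H) = F² (j(F, H) = F*F = F²)
A(z, c) = c + z
√(-79 + 76)*A(-3, 8) + j(-8, -11) = √(-79 + 76)*(8 - 3) + (-8)² = √(-3)*5 + 64 = (I*√3)*5 + 64 = 5*I*√3 + 64 = 64 + 5*I*√3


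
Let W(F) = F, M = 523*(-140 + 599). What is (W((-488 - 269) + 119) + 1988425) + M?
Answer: 2227844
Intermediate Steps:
M = 240057 (M = 523*459 = 240057)
(W((-488 - 269) + 119) + 1988425) + M = (((-488 - 269) + 119) + 1988425) + 240057 = ((-757 + 119) + 1988425) + 240057 = (-638 + 1988425) + 240057 = 1987787 + 240057 = 2227844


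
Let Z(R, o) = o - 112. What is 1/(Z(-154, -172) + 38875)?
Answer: 1/38591 ≈ 2.5913e-5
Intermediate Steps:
Z(R, o) = -112 + o
1/(Z(-154, -172) + 38875) = 1/((-112 - 172) + 38875) = 1/(-284 + 38875) = 1/38591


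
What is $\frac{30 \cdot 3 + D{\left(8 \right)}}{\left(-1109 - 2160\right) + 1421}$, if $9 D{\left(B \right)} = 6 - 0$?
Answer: $- \frac{34}{693} \approx -0.049062$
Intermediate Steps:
$D{\left(B \right)} = \frac{2}{3}$ ($D{\left(B \right)} = \frac{6 - 0}{9} = \frac{6 + 0}{9} = \frac{1}{9} \cdot 6 = \frac{2}{3}$)
$\frac{30 \cdot 3 + D{\left(8 \right)}}{\left(-1109 - 2160\right) + 1421} = \frac{30 \cdot 3 + \frac{2}{3}}{\left(-1109 - 2160\right) + 1421} = \frac{90 + \frac{2}{3}}{-3269 + 1421} = \frac{272}{3 \left(-1848\right)} = \frac{272}{3} \left(- \frac{1}{1848}\right) = - \frac{34}{693}$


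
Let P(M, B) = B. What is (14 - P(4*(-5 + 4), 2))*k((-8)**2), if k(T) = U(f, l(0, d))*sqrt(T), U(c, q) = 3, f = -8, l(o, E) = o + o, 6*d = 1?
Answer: 288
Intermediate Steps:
d = 1/6 (d = (1/6)*1 = 1/6 ≈ 0.16667)
l(o, E) = 2*o
k(T) = 3*sqrt(T)
(14 - P(4*(-5 + 4), 2))*k((-8)**2) = (14 - 1*2)*(3*sqrt((-8)**2)) = (14 - 2)*(3*sqrt(64)) = 12*(3*8) = 12*24 = 288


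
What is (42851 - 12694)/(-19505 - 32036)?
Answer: -30157/51541 ≈ -0.58511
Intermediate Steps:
(42851 - 12694)/(-19505 - 32036) = 30157/(-51541) = 30157*(-1/51541) = -30157/51541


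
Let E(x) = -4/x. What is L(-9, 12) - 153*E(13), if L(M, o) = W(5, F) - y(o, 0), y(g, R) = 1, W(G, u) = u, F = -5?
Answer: 534/13 ≈ 41.077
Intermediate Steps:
L(M, o) = -6 (L(M, o) = -5 - 1*1 = -5 - 1 = -6)
L(-9, 12) - 153*E(13) = -6 - (-612)/13 = -6 - 153*(-4/13) = -6 + 612/13 = 534/13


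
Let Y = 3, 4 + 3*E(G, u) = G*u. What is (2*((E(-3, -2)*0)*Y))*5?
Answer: 0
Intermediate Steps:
E(G, u) = -4/3 + G*u/3 (E(G, u) = -4/3 + (G*u)/3 = -4/3 + G*u/3)
(2*((E(-3, -2)*0)*Y))*5 = (2*(((-4/3 + (⅓)*(-3)*(-2))*0)*3))*5 = (2*(((-4/3 + 2)*0)*3))*5 = (2*(((⅔)*0)*3))*5 = (2*(0*3))*5 = (2*0)*5 = 0*5 = 0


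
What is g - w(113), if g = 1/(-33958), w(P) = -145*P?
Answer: 556401829/33958 ≈ 16385.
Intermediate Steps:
g = -1/33958 ≈ -2.9448e-5
g - w(113) = -1/33958 - (-145)*113 = -1/33958 - 1*(-16385) = -1/33958 + 16385 = 556401829/33958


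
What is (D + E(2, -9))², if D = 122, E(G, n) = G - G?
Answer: 14884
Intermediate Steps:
E(G, n) = 0
(D + E(2, -9))² = (122 + 0)² = 122² = 14884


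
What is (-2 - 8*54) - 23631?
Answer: -24065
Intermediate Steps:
(-2 - 8*54) - 23631 = (-2 - 432) - 23631 = -434 - 23631 = -24065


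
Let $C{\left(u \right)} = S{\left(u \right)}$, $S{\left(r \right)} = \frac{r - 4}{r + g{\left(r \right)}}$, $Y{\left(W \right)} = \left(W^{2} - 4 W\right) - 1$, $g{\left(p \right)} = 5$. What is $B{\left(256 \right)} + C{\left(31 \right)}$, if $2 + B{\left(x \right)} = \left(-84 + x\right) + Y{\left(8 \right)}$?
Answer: $\frac{807}{4} \approx 201.75$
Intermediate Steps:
$Y{\left(W \right)} = -1 + W^{2} - 4 W$
$B{\left(x \right)} = -55 + x$ ($B{\left(x \right)} = -2 + \left(\left(-84 + x\right) - \left(33 - 64\right)\right) = -2 + \left(\left(-84 + x\right) - -31\right) = -2 + \left(\left(-84 + x\right) + 31\right) = -2 + \left(-53 + x\right) = -55 + x$)
$S{\left(r \right)} = \frac{-4 + r}{5 + r}$ ($S{\left(r \right)} = \frac{r - 4}{r + 5} = \frac{-4 + r}{5 + r}$)
$C{\left(u \right)} = \frac{-4 + u}{5 + u}$
$B{\left(256 \right)} + C{\left(31 \right)} = \left(-55 + 256\right) + \frac{-4 + 31}{5 + 31} = 201 + \frac{1}{36} \cdot 27 = 201 + \frac{3}{4} = \frac{807}{4}$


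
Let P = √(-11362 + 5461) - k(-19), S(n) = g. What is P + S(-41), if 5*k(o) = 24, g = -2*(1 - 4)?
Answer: 6/5 + I*√5901 ≈ 1.2 + 76.818*I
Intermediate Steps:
g = 6 (g = -2*(-3) = 6)
k(o) = 24/5 (k(o) = (⅕)*24 = 24/5)
S(n) = 6
P = -24/5 + I*√5901 (P = √(-11362 + 5461) - 1*24/5 = √(-5901) - 24/5 = I*√5901 - 24/5 = -24/5 + I*√5901 ≈ -4.8 + 76.818*I)
P + S(-41) = (-24/5 + I*√5901) + 6 = 6/5 + I*√5901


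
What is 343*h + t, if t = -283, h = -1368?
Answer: -469507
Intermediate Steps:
343*h + t = 343*(-1368) - 283 = -469224 - 283 = -469507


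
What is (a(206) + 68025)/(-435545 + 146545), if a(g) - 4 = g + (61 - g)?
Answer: -6809/28900 ≈ -0.23561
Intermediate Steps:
a(g) = 65 (a(g) = 4 + (g + (61 - g)) = 4 + 61 = 65)
(a(206) + 68025)/(-435545 + 146545) = (65 + 68025)/(-435545 + 146545) = 68090/(-289000) = 68090*(-1/289000) = -6809/28900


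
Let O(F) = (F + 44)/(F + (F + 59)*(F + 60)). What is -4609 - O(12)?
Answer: -843449/183 ≈ -4609.0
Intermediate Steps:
O(F) = (44 + F)/(F + (59 + F)*(60 + F))
-4609 - O(12) = -4609 - (44 + 12)/(3540 + 12**2 + 120*12) = -4609 - 56/(3540 + 144 + 1440) = -4609 - 56/5124 = -4609 - 1*2/183 = -4609 - 2/183 = -843449/183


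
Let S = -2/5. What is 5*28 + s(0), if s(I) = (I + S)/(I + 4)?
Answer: 1399/10 ≈ 139.90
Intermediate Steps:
S = -⅖ (S = -2*⅕ = -⅖ ≈ -0.40000)
s(I) = (-⅖ + I)/(4 + I) (s(I) = (I - ⅖)/(I + 4) = (-⅖ + I)/(4 + I))
5*28 + s(0) = 5*28 + (-⅖ + 0)/(4 + 0) = 140 - ⅖/4 = 140 + (¼)*(-⅖) = 140 - ⅒ = 1399/10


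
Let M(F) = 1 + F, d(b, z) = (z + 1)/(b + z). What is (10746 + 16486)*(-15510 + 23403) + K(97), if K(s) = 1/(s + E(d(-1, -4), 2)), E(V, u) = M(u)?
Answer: 21494217601/100 ≈ 2.1494e+8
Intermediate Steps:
d(b, z) = (1 + z)/(b + z)
E(V, u) = 1 + u
K(s) = 1/(3 + s) (K(s) = 1/(s + (1 + 2)) = 1/(s + 3) = 1/(3 + s))
(10746 + 16486)*(-15510 + 23403) + K(97) = (10746 + 16486)*(-15510 + 23403) + 1/(3 + 97) = 27232*7893 + 1/100 = 214942176 + 1/100 = 21494217601/100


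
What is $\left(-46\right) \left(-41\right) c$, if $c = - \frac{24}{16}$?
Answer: $-2829$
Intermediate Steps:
$c = - \frac{3}{2}$ ($c = \left(-24\right) \frac{1}{16} = - \frac{3}{2} \approx -1.5$)
$\left(-46\right) \left(-41\right) c = \left(-46\right) \left(-41\right) \left(- \frac{3}{2}\right) = 1886 \left(- \frac{3}{2}\right) = -2829$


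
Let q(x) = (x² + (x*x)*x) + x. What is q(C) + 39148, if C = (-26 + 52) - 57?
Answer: 10287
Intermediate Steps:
C = -31 (C = 26 - 57 = -31)
q(x) = x + x² + x³ (q(x) = (x² + x²*x) + x = (x² + x³) + x = x + x² + x³)
q(C) + 39148 = -31*(1 - 31 + (-31)²) + 39148 = -31*(1 - 31 + 961) + 39148 = -31*931 + 39148 = -28861 + 39148 = 10287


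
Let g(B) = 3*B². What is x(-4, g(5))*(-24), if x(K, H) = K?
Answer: 96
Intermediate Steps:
x(-4, g(5))*(-24) = -4*(-24) = 96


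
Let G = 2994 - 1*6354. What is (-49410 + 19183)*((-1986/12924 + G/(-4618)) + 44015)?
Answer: -6617151026916437/4973586 ≈ -1.3305e+9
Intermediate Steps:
G = -3360 (G = 2994 - 6354 = -3360)
(-49410 + 19183)*((-1986/12924 + G/(-4618)) + 44015) = (-49410 + 19183)*((-1986/12924 - 3360/(-4618)) + 44015) = -30227*((-1986*1/12924 - 3360*(-1/4618)) + 44015) = -30227*((-331/2154 + 1680/2309) + 44015) = -30227*(2854441/4973586 + 44015) = -30227*218915242231/4973586 = -6617151026916437/4973586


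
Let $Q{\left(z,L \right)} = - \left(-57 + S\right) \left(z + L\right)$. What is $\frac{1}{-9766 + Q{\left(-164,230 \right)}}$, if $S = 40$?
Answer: $- \frac{1}{8644} \approx -0.00011569$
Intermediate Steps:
$Q{\left(z,L \right)} = 17 L + 17 z$ ($Q{\left(z,L \right)} = - \left(-57 + 40\right) \left(z + L\right) = - \left(-17\right) \left(L + z\right) = - (- 17 L - 17 z) = 17 L + 17 z$)
$\frac{1}{-9766 + Q{\left(-164,230 \right)}} = \frac{1}{-9766 + \left(17 \cdot 230 + 17 \left(-164\right)\right)} = \frac{1}{-9766 + \left(3910 - 2788\right)} = \frac{1}{-9766 + 1122} = \frac{1}{-8644} = - \frac{1}{8644}$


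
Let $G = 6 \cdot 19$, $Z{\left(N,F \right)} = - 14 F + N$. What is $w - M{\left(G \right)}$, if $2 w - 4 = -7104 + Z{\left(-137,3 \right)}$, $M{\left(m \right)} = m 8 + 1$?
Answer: $- \frac{9105}{2} \approx -4552.5$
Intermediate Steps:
$Z{\left(N,F \right)} = N - 14 F$
$G = 114$
$M{\left(m \right)} = 1 + 8 m$ ($M{\left(m \right)} = 8 m + 1 = 1 + 8 m$)
$w = - \frac{7279}{2}$ ($w = 2 + \frac{-7104 - 179}{2} = 2 + \frac{1}{2} \left(-7283\right) = 2 - \frac{7283}{2} = - \frac{7279}{2} \approx -3639.5$)
$w - M{\left(G \right)} = - \frac{7279}{2} - \left(1 + 8 \cdot 114\right) = - \frac{7279}{2} - \left(1 + 912\right) = - \frac{7279}{2} - 913 = - \frac{9105}{2}$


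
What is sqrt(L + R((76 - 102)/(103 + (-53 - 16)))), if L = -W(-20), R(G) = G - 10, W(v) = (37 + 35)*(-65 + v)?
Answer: sqrt(1765569)/17 ≈ 78.162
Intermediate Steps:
W(v) = -4680 + 72*v (W(v) = 72*(-65 + v) = -4680 + 72*v)
R(G) = -10 + G
L = 6120 (L = -(-4680 + 72*(-20)) = -(-4680 - 1440) = -1*(-6120) = 6120)
sqrt(L + R((76 - 102)/(103 + (-53 - 16)))) = sqrt(6120 + (-10 + (76 - 102)/(103 + (-53 - 16)))) = sqrt(6120 + (-10 - 26/(103 - 69))) = sqrt(6120 + (-10 - 26/34)) = sqrt(6120 + (-10 - 26*1/34)) = sqrt(6120 + (-10 - 13/17)) = sqrt(6120 - 183/17) = sqrt(103857/17) = sqrt(1765569)/17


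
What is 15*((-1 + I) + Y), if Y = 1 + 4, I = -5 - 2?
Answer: -45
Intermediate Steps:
I = -7
Y = 5
15*((-1 + I) + Y) = 15*((-1 - 7) + 5) = 15*(-8 + 5) = 15*(-3) = -45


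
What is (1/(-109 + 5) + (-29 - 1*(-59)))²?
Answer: 9728161/10816 ≈ 899.42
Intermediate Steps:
(1/(-109 + 5) + (-29 - 1*(-59)))² = (1/(-104) + (-29 + 59))² = (-1/104 + 30)² = (3119/104)² = 9728161/10816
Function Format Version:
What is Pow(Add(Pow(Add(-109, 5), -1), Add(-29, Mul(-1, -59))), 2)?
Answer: Rational(9728161, 10816) ≈ 899.42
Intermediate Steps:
Pow(Add(Pow(Add(-109, 5), -1), Add(-29, Mul(-1, -59))), 2) = Pow(Add(Pow(-104, -1), Add(-29, 59)), 2) = Pow(Add(Rational(-1, 104), 30), 2) = Pow(Rational(3119, 104), 2) = Rational(9728161, 10816)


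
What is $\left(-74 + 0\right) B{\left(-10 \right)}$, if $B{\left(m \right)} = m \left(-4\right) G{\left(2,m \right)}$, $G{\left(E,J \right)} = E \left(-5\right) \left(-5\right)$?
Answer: $-148000$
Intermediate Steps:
$G{\left(E,J \right)} = 25 E$ ($G{\left(E,J \right)} = - 5 E \left(-5\right) = 25 E$)
$B{\left(m \right)} = - 200 m$ ($B{\left(m \right)} = m \left(-4\right) 25 \cdot 2 = - 4 m 50 = - 200 m$)
$\left(-74 + 0\right) B{\left(-10 \right)} = \left(-74 + 0\right) \left(\left(-200\right) \left(-10\right)\right) = \left(-74\right) 2000 = -148000$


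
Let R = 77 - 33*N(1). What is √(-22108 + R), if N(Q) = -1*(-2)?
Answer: I*√22097 ≈ 148.65*I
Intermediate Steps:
N(Q) = 2
R = 11 (R = 77 - 33*2 = 77 - 66 = 11)
√(-22108 + R) = √(-22108 + 11) = √(-22097) = I*√22097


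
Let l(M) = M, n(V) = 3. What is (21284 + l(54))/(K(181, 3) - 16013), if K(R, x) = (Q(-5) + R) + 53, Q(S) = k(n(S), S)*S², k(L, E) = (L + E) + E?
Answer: -10669/7977 ≈ -1.3375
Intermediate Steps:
k(L, E) = L + 2*E (k(L, E) = (E + L) + E = L + 2*E)
Q(S) = S²*(3 + 2*S) (Q(S) = (3 + 2*S)*S² = S²*(3 + 2*S))
K(R, x) = -122 + R (K(R, x) = ((-5)²*(3 + 2*(-5)) + R) + 53 = (25*(3 - 10) + R) + 53 = (25*(-7) + R) + 53 = (-175 + R) + 53 = -122 + R)
(21284 + l(54))/(K(181, 3) - 16013) = (21284 + 54)/((-122 + 181) - 16013) = 21338/(59 - 16013) = 21338/(-15954) = 21338*(-1/15954) = -10669/7977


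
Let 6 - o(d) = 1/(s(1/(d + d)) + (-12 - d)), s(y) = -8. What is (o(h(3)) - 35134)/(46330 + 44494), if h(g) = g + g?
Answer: -913327/2361424 ≈ -0.38677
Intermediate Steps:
h(g) = 2*g
o(d) = 6 - 1/(-20 - d) (o(d) = 6 - 1/(-8 + (-12 - d)) = 6 - 1/(-20 - d))
(o(h(3)) - 35134)/(46330 + 44494) = ((121 + 6*(2*3))/(20 + 2*3) - 35134)/(46330 + 44494) = ((121 + 6*6)/(20 + 6) - 35134)/90824 = ((121 + 36)/26 - 35134)*(1/90824) = ((1/26)*157 - 35134)*(1/90824) = (157/26 - 35134)*(1/90824) = -913327/26*1/90824 = -913327/2361424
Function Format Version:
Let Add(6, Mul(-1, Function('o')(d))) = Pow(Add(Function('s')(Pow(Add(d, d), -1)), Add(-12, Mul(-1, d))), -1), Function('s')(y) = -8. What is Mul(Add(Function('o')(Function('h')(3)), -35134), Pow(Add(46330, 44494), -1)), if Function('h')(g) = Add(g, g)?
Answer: Rational(-913327, 2361424) ≈ -0.38677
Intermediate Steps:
Function('h')(g) = Mul(2, g)
Function('o')(d) = Add(6, Mul(-1, Pow(Add(-20, Mul(-1, d)), -1))) (Function('o')(d) = Add(6, Mul(-1, Pow(Add(-8, Add(-12, Mul(-1, d))), -1))) = Add(6, Mul(-1, Pow(Add(-20, Mul(-1, d)), -1))))
Mul(Add(Function('o')(Function('h')(3)), -35134), Pow(Add(46330, 44494), -1)) = Mul(Add(Mul(Pow(Add(20, Mul(2, 3)), -1), Add(121, Mul(6, Mul(2, 3)))), -35134), Pow(Add(46330, 44494), -1)) = Mul(Add(Mul(Pow(Add(20, 6), -1), Add(121, Mul(6, 6))), -35134), Pow(90824, -1)) = Mul(Add(Mul(Pow(26, -1), Add(121, 36)), -35134), Rational(1, 90824)) = Mul(Add(Mul(Rational(1, 26), 157), -35134), Rational(1, 90824)) = Mul(Add(Rational(157, 26), -35134), Rational(1, 90824)) = Mul(Rational(-913327, 26), Rational(1, 90824)) = Rational(-913327, 2361424)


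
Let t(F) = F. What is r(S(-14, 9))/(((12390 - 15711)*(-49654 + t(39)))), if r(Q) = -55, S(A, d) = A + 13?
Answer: -11/32954283 ≈ -3.3380e-7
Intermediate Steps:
S(A, d) = 13 + A
r(S(-14, 9))/(((12390 - 15711)*(-49654 + t(39)))) = -55*1/((-49654 + 39)*(12390 - 15711)) = -55/((-3321*(-49615))) = -55/164771415 = -55*1/164771415 = -11/32954283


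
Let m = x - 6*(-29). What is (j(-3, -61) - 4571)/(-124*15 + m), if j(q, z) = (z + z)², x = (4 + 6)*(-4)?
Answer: -10313/1726 ≈ -5.9751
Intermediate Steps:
x = -40 (x = 10*(-4) = -40)
j(q, z) = 4*z² (j(q, z) = (2*z)² = 4*z²)
m = 134 (m = -40 - 6*(-29) = -40 + 174 = 134)
(j(-3, -61) - 4571)/(-124*15 + m) = (4*(-61)² - 4571)/(-124*15 + 134) = (4*3721 - 4571)/(-1860 + 134) = (14884 - 4571)/(-1726) = 10313*(-1/1726) = -10313/1726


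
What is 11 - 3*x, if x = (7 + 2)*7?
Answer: -178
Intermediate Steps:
x = 63 (x = 9*7 = 63)
11 - 3*x = 11 - 3*63 = 11 - 189 = -178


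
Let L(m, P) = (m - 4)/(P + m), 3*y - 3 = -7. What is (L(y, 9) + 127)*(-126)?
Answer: -366030/23 ≈ -15914.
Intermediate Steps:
y = -4/3 (y = 1 + (⅓)*(-7) = 1 - 7/3 = -4/3 ≈ -1.3333)
L(m, P) = (-4 + m)/(P + m)
(L(y, 9) + 127)*(-126) = ((-4 - 4/3)/(9 - 4/3) + 127)*(-126) = (-16/3/(23/3) + 127)*(-126) = ((3/23)*(-16/3) + 127)*(-126) = (-16/23 + 127)*(-126) = (2905/23)*(-126) = -366030/23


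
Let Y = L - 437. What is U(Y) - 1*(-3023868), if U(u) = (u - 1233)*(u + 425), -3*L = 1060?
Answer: 33867532/9 ≈ 3.7631e+6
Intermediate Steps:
L = -1060/3 (L = -⅓*1060 = -1060/3 ≈ -353.33)
Y = -2371/3 (Y = -1060/3 - 437 = -2371/3 ≈ -790.33)
U(u) = (-1233 + u)*(425 + u)
U(Y) - 1*(-3023868) = (-524025 + (-2371/3)² - 808*(-2371/3)) - 1*(-3023868) = (-524025 + 5621641/9 + 1915768/3) + 3023868 = 6652720/9 + 3023868 = 33867532/9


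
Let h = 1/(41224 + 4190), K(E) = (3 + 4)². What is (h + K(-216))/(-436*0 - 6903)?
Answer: -2225287/313492842 ≈ -0.0070984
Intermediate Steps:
K(E) = 49 (K(E) = 7² = 49)
h = 1/45414 ≈ 2.2020e-5
(h + K(-216))/(-436*0 - 6903) = (1/45414 + 49)/(-436*0 - 6903) = 2225287/(45414*(0 - 6903)) = (2225287/45414)/(-6903) = (2225287/45414)*(-1/6903) = -2225287/313492842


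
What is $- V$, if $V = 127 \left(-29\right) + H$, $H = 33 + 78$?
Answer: $3572$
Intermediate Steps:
$H = 111$
$V = -3572$ ($V = 127 \left(-29\right) + 111 = -3683 + 111 = -3572$)
$- V = \left(-1\right) \left(-3572\right) = 3572$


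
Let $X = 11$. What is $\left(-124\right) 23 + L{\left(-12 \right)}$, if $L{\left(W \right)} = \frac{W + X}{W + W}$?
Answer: $- \frac{68447}{24} \approx -2852.0$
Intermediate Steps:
$L{\left(W \right)} = \frac{11 + W}{2 W}$ ($L{\left(W \right)} = \frac{W + 11}{W + W} = \frac{11 + W}{2 W}$)
$\left(-124\right) 23 + L{\left(-12 \right)} = \left(-124\right) 23 + \frac{11 - 12}{2 \left(-12\right)} = -2852 + \frac{1}{2} \left(- \frac{1}{12}\right) \left(-1\right) = -2852 + \frac{1}{24} = - \frac{68447}{24}$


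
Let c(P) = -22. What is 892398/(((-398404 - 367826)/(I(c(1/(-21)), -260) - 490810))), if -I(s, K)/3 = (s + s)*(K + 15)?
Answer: 15561933790/25541 ≈ 6.0929e+5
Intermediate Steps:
I(s, K) = -6*s*(15 + K) (I(s, K) = -3*(s + s)*(K + 15) = -3*2*s*(15 + K) = -6*s*(15 + K))
892398/(((-398404 - 367826)/(I(c(1/(-21)), -260) - 490810))) = 892398/(((-398404 - 367826)/(-6*(-22)*(15 - 260) - 490810))) = 892398/((-766230/(-6*(-22)*(-245) - 490810))) = 892398/((-766230/(-32340 - 490810))) = 892398/((-766230/(-523150))) = 892398/((-766230*(-1/523150))) = 892398/(76623/52315) = 892398*(52315/76623) = 15561933790/25541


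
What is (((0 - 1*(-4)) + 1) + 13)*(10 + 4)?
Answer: 252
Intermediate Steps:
(((0 - 1*(-4)) + 1) + 13)*(10 + 4) = (((0 + 4) + 1) + 13)*14 = ((4 + 1) + 13)*14 = (5 + 13)*14 = 18*14 = 252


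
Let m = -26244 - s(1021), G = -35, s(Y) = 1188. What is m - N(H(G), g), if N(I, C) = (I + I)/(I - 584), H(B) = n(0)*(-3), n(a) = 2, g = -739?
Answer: -8092446/295 ≈ -27432.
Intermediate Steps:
H(B) = -6 (H(B) = 2*(-3) = -6)
N(I, C) = 2*I/(-584 + I) (N(I, C) = (2*I)/(-584 + I) = 2*I/(-584 + I))
m = -27432 (m = -26244 - 1*1188 = -26244 - 1188 = -27432)
m - N(H(G), g) = -27432 - 2*(-6)/(-584 - 6) = -27432 - 2*(-6)/(-590) = -27432 - 2*(-6)*(-1)/590 = -27432 - 1*6/295 = -27432 - 6/295 = -8092446/295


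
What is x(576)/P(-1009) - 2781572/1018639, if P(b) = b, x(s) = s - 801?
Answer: -2577412373/1027806751 ≈ -2.5077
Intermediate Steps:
x(s) = -801 + s
x(576)/P(-1009) - 2781572/1018639 = (-801 + 576)/(-1009) - 2781572/1018639 = -225*(-1/1009) - 2781572*1/1018639 = 225/1009 - 2781572/1018639 = -2577412373/1027806751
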